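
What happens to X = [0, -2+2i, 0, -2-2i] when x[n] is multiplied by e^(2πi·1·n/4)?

Modulation property: DFT(ω_4^(-1n)·x[n]) = X[(k-1) mod 4], so circularly shift X by 1 positions.

X[k-1] = [-2-2i, 0, -2+2i, 0]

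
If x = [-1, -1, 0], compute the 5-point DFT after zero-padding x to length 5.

Original 3-point DFT: [-2, -0.5000+0.8660i, -0.5000-0.8660i]
Zero-padded 5-point DFT provides frequency interpolation.

DFT_5([x, 0, ...]) = [-2, -1.3090+0.9511i, -0.1910+0.5878i, -0.1910-0.5878i, -1.3090-0.9511i]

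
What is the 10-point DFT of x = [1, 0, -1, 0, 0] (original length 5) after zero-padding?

Original 5-point DFT: [0, 1.8090+0.5878i, 0.6910-0.9511i, 0.6910+0.9511i, 1.8090-0.5878i]
Zero-padded 10-point DFT provides frequency interpolation.

DFT_10([x, 0, ...]) = [0, 0.6910+0.9511i, 1.8090+0.5878i, 1.8090-0.5878i, 0.6910-0.9511i, 0, 0.6910+0.9511i, 1.8090+0.5878i, 1.8090-0.5878i, 0.6910-0.9511i]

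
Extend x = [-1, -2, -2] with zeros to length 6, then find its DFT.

Original 3-point DFT: [-5, 1, 1]
Zero-padded 6-point DFT provides frequency interpolation.

DFT_6([x, 0, ...]) = [-5, -1.0000+3.4641i, 1, -1, 1, -1.0000-3.4641i]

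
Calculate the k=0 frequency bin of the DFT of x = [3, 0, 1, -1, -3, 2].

X[0] = Σ(n=0 to 5) x[n] · ω_6^0 = Σ x[n]
= (3) + (0) + (1) + (-1) + (-3) + (2)

X[0] = 2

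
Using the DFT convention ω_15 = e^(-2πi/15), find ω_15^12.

ω_15^12 = e^(-2πi·12/15)
= cos(-2π·12/15) + i·sin(-2π·12/15)
= cos(-24π/15) + i·sin(-24π/15)

ω_15^12 = cos(-24π/15) + i·sin(-24π/15) = 0.3090+0.9511i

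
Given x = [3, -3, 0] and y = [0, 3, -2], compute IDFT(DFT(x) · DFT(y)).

(x ⊛ y)[n] = Σ(m=0 to 2) x[m] · y[(n-m) mod 3]

Computing each output sample:
(x ⊛ y)[0] = 6
(x ⊛ y)[1] = 9
(x ⊛ y)[2] = -15

x ⊛ y = [6, 9, -15]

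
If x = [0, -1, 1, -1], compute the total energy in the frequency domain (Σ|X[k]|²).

Parseval: Σ|x[n]|² = (1/N)Σ|X[k]|², so Σ|X[k]|² = N·Σ|x[n]|² = 4·3.0000

Σ|X[k]|² = N·Σ|x[n]|² = 4·3.0000 = 12.0000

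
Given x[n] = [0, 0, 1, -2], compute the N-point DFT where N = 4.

X[k] = Σ(n=0 to 3) x[n] · ω_4^(nk)
where ω_4 = e^(-2πi/4)

Computing each X[k]:
X[0] = -1
X[1] = -1-2i
X[2] = 3
X[3] = -1+2i

X = [-1, -1-2i, 3, -1+2i]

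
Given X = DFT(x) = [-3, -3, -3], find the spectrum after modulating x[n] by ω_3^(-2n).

Modulation property: DFT(ω_3^(-2n)·x[n]) = X[(k-2) mod 3], so circularly shift X by 2 positions.

X[k-2] = [-3, -3, -3]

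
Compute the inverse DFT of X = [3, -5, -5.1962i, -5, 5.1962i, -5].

x[n] = (1/6) Σ(k=0 to 5) X[k] · e^(2πikn/6)

Computing each x[n]:
x[0] = -2
x[1] = 2
x[2] = -1
x[3] = 3
x[4] = 2
x[5] = -1

x = [-2, 2, -1, 3, 2, -1]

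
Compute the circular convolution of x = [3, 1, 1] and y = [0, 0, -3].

(x ⊛ y)[n] = Σ(m=0 to 2) x[m] · y[(n-m) mod 3]

Computing each output sample:
(x ⊛ y)[0] = -3
(x ⊛ y)[1] = -3
(x ⊛ y)[2] = -9

x ⊛ y = [-3, -3, -9]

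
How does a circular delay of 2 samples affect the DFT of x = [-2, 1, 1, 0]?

Time shift by 2: X_shifted[k] = ω_4^(2k) · X[k]
Shifted x = [1, 0, -2, 1]

DFT(x[n-2]) = [0, 3+1i, -2, 3-1i]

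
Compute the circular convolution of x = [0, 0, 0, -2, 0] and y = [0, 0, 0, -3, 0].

(x ⊛ y)[n] = Σ(m=0 to 4) x[m] · y[(n-m) mod 5]

Computing each output sample:
(x ⊛ y)[0] = 0
(x ⊛ y)[1] = 6
(x ⊛ y)[2] = 0
(x ⊛ y)[3] = 0
(x ⊛ y)[4] = 0

x ⊛ y = [0, 6, 0, 0, 0]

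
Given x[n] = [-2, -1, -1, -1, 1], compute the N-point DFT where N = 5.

X[k] = Σ(n=0 to 4) x[n] · ω_5^(nk)
where ω_5 = e^(-2πi/5)

Computing each X[k]:
X[0] = -4
X[1] = -0.3820+1.9021i
X[2] = -2.6180+1.1756i
X[3] = -2.6180-1.1756i
X[4] = -0.3820-1.9021i

X = [-4, -0.3820+1.9021i, -2.6180+1.1756i, -2.6180-1.1756i, -0.3820-1.9021i]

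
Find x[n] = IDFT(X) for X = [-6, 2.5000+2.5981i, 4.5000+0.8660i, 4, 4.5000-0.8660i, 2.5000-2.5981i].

x[n] = (1/6) Σ(k=0 to 5) X[k] · e^(2πikn/6)

Computing each x[n]:
x[0] = 2
x[1] = -3
x[2] = -2
x[3] = -1
x[4] = -1
x[5] = -1

x = [2, -3, -2, -1, -1, -1]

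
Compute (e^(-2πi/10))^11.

Since ω_10^10 = 1, powers reduce modulo 10.
11 mod 10 = 1
So ω_10^11 = ω_10^1 = e^(-2πi·1/10)

ω_10^11 = ω_10^1 = 0.8090-0.5878i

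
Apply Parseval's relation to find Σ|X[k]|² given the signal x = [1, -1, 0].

Parseval: Σ|x[n]|² = (1/N)Σ|X[k]|², so Σ|X[k]|² = N·Σ|x[n]|² = 3·2.0000

Σ|X[k]|² = N·Σ|x[n]|² = 3·2.0000 = 6.0000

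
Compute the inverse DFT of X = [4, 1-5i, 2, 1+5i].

x[n] = (1/4) Σ(k=0 to 3) X[k] · e^(2πikn/4)

Computing each x[n]:
x[0] = 2
x[1] = 3
x[2] = 1
x[3] = -2

x = [2, 3, 1, -2]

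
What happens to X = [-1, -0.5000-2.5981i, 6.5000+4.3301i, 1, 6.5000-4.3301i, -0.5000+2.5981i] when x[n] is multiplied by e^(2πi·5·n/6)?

Modulation property: DFT(ω_6^(-5n)·x[n]) = X[(k-5) mod 6], so circularly shift X by 5 positions.

X[k-5] = [-0.5000-2.5981i, 6.5000+4.3301i, 1, 6.5000-4.3301i, -0.5000+2.5981i, -1]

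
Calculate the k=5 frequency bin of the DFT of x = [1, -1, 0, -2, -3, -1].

X[5] = Σ(n=0 to 5) x[n] · ω_6^(5n) where ω_6 = e^(-2πi/6)
= (1)·ω_6^0 + (-1)·ω_6^5 + (0)·ω_6^10 + (-2)·ω_6^15 + (-3)·ω_6^20 + (-1)·ω_6^25

X[5] = 3.5000+2.5981i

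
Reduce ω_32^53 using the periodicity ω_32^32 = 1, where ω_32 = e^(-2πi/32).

Since ω_32^32 = 1, powers reduce modulo 32.
53 mod 32 = 21
So ω_32^53 = ω_32^21 = e^(-2πi·21/32)

ω_32^53 = ω_32^21 = -0.5556+0.8315i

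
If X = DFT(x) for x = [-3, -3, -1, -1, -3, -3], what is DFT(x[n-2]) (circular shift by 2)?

Time shift by 2: X_shifted[k] = ω_6^(2k) · X[k]
Shifted x = [-3, -3, -3, -3, -1, -1]

DFT(x[n-2]) = [-14, 3.4641i, -2, 0, -2, -3.4641i]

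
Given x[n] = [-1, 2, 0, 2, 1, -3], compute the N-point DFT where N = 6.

X[k] = Σ(n=0 to 5) x[n] · ω_6^(nk)
where ω_6 = e^(-2πi/6)

Computing each X[k]:
X[0] = 1
X[1] = -4.0000-3.4641i
X[2] = 1.0000-5.1962i
X[3] = -1
X[4] = 1.0000+5.1962i
X[5] = -4.0000+3.4641i

X = [1, -4.0000-3.4641i, 1.0000-5.1962i, -1, 1.0000+5.1962i, -4.0000+3.4641i]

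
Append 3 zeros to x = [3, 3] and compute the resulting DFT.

Original 2-point DFT: [6, 0]
Zero-padded 5-point DFT provides frequency interpolation.

DFT_5([x, 0, ...]) = [6, 3.9271-2.8532i, 0.5729-1.7634i, 0.5729+1.7634i, 3.9271+2.8532i]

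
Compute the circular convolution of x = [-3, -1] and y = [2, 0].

(x ⊛ y)[n] = Σ(m=0 to 1) x[m] · y[(n-m) mod 2]

Computing each output sample:
(x ⊛ y)[0] = -6
(x ⊛ y)[1] = -2

x ⊛ y = [-6, -2]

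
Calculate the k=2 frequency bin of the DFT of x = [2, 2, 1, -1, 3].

X[2] = Σ(n=0 to 4) x[n] · ω_5^(2n) where ω_5 = e^(-2πi/5)
= (2)·ω_5^0 + (2)·ω_5^2 + (1)·ω_5^4 + (-1)·ω_5^6 + (3)·ω_5^8

X[2] = -2.0451+2.4899i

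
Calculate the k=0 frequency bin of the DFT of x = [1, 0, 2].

X[0] = Σ(n=0 to 2) x[n] · ω_3^0 = Σ x[n]
= (1) + (0) + (2)

X[0] = 3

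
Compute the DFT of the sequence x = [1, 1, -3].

X[k] = Σ(n=0 to 2) x[n] · ω_3^(nk)
where ω_3 = e^(-2πi/3)

Computing each X[k]:
X[0] = -1
X[1] = 2.0000-3.4641i
X[2] = 2.0000+3.4641i

X = [-1, 2.0000-3.4641i, 2.0000+3.4641i]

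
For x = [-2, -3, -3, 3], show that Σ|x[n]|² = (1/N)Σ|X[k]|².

Time domain:
Σ|x[n]|² = |-2|² + |-3|² + |-3|² + |3|² = 31.0000

Frequency domain:
(1/4)Σ|X[k]|² = (1/4)(|-5|² + |1+6i|² + |-5|² + |1-6i|²) = (1/4)·124.0000 = 31.0000

Both sides agree, confirming Parseval's theorem.

Σ|x[n]|² = (1/N)Σ|X[k]|² = 31.0000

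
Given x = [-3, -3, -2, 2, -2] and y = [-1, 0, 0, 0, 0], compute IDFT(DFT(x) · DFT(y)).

(x ⊛ y)[n] = Σ(m=0 to 4) x[m] · y[(n-m) mod 5]

Computing each output sample:
(x ⊛ y)[0] = 3
(x ⊛ y)[1] = 3
(x ⊛ y)[2] = 2
(x ⊛ y)[3] = -2
(x ⊛ y)[4] = 2

x ⊛ y = [3, 3, 2, -2, 2]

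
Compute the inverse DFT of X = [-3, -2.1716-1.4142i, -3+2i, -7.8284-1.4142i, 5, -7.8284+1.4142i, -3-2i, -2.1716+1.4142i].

x[n] = (1/8) Σ(k=0 to 7) X[k] · e^(2πikn/8)

Computing each x[n]:
x[0] = -3
x[1] = 0
x[2] = 1
x[3] = -1
x[4] = 2
x[5] = -3
x[6] = 1
x[7] = 0

x = [-3, 0, 1, -1, 2, -3, 1, 0]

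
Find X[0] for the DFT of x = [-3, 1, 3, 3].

X[0] = Σ(n=0 to 3) x[n] · ω_4^0 = Σ x[n]
= (-3) + (1) + (3) + (3)

X[0] = 4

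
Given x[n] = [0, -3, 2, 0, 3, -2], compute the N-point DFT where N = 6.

X[k] = Σ(n=0 to 5) x[n] · ω_6^(nk)
where ω_6 = e^(-2πi/6)

Computing each X[k]:
X[0] = 0
X[1] = -5.0000+1.7321i
X[2] = 0
X[3] = 10
X[4] = 0
X[5] = -5.0000-1.7321i

X = [0, -5.0000+1.7321i, 0, 10, 0, -5.0000-1.7321i]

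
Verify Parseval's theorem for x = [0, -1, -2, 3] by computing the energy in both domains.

Time domain:
Σ|x[n]|² = |0|² + |-1|² + |-2|² + |3|² = 14.0000

Frequency domain:
(1/4)Σ|X[k]|² = (1/4)(|0|² + |2+4i|² + |-4|² + |2-4i|²) = (1/4)·56.0000 = 14.0000

Both sides agree, confirming Parseval's theorem.

Σ|x[n]|² = (1/N)Σ|X[k]|² = 14.0000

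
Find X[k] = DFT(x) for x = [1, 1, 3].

X[k] = Σ(n=0 to 2) x[n] · ω_3^(nk)
where ω_3 = e^(-2πi/3)

Computing each X[k]:
X[0] = 5
X[1] = -1.0000+1.7321i
X[2] = -1.0000-1.7321i

X = [5, -1.0000+1.7321i, -1.0000-1.7321i]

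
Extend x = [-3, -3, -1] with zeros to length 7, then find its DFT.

Original 3-point DFT: [-7, -1.0000+1.7321i, -1.0000-1.7321i]
Zero-padded 7-point DFT provides frequency interpolation.

DFT_7([x, 0, ...]) = [-7, -4.6479+3.3204i, -1.4315+2.4909i, -0.9206+0.5198i, -0.9206-0.5198i, -1.4315-2.4909i, -4.6479-3.3204i]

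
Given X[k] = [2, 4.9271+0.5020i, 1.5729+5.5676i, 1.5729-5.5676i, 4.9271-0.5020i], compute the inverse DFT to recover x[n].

x[n] = (1/5) Σ(k=0 to 4) X[k] · e^(2πikn/5)

Computing each x[n]:
x[0] = 3
x[1] = -1
x[2] = 1
x[3] = -3
x[4] = 2

x = [3, -1, 1, -3, 2]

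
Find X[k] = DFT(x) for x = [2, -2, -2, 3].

X[k] = Σ(n=0 to 3) x[n] · ω_4^(nk)
where ω_4 = e^(-2πi/4)

Computing each X[k]:
X[0] = 1
X[1] = 4+5i
X[2] = -1
X[3] = 4-5i

X = [1, 4+5i, -1, 4-5i]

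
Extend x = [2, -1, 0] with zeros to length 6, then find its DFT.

Original 3-point DFT: [1, 2.5000+0.8660i, 2.5000-0.8660i]
Zero-padded 6-point DFT provides frequency interpolation.

DFT_6([x, 0, ...]) = [1, 1.5000+0.8660i, 2.5000+0.8660i, 3, 2.5000-0.8660i, 1.5000-0.8660i]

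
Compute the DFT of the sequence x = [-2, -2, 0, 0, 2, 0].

X[k] = Σ(n=0 to 5) x[n] · ω_6^(nk)
where ω_6 = e^(-2πi/6)

Computing each X[k]:
X[0] = -2
X[1] = -4.0000+3.4641i
X[2] = -2
X[3] = 2
X[4] = -2
X[5] = -4.0000-3.4641i

X = [-2, -4.0000+3.4641i, -2, 2, -2, -4.0000-3.4641i]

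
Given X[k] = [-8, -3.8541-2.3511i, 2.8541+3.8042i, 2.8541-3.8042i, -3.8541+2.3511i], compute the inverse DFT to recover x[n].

x[n] = (1/5) Σ(k=0 to 4) X[k] · e^(2πikn/5)

Computing each x[n]:
x[0] = -2
x[1] = -3
x[2] = 2
x[3] = -2
x[4] = -3

x = [-2, -3, 2, -2, -3]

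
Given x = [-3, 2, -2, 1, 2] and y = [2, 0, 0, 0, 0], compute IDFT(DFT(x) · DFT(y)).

(x ⊛ y)[n] = Σ(m=0 to 4) x[m] · y[(n-m) mod 5]

Computing each output sample:
(x ⊛ y)[0] = -6
(x ⊛ y)[1] = 4
(x ⊛ y)[2] = -4
(x ⊛ y)[3] = 2
(x ⊛ y)[4] = 4

x ⊛ y = [-6, 4, -4, 2, 4]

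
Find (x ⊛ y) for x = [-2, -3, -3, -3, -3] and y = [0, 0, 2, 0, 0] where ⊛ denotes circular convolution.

(x ⊛ y)[n] = Σ(m=0 to 4) x[m] · y[(n-m) mod 5]

Computing each output sample:
(x ⊛ y)[0] = -6
(x ⊛ y)[1] = -6
(x ⊛ y)[2] = -4
(x ⊛ y)[3] = -6
(x ⊛ y)[4] = -6

x ⊛ y = [-6, -6, -4, -6, -6]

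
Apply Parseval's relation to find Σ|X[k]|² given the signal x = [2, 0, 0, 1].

Parseval: Σ|x[n]|² = (1/N)Σ|X[k]|², so Σ|X[k]|² = N·Σ|x[n]|² = 4·5.0000

Σ|X[k]|² = N·Σ|x[n]|² = 4·5.0000 = 20.0000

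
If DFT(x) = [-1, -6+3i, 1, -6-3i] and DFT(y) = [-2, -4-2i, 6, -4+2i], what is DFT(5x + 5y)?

By linearity: DFT(5x + 5y) = 5·DFT(x) + 5·DFT(y)
= 5·[-1, -6+3i, 1, -6-3i] + 5·[-2, -4-2i, 6, -4+2i]

Computing element-wise:
Z[0] = 5·(-1) + 5·(-2) = -15
Z[1] = 5·(-6+3i) + 5·(-4-2i) = -50+5i
Z[2] = 5·(1) + 5·(6) = 35
Z[3] = 5·(-6-3i) + 5·(-4+2i) = -50-5i

DFT(5x + 5y) = 5·X + 5·Y = [-15, -50+5i, 35, -50-5i]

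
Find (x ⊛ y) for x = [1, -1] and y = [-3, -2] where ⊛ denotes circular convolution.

(x ⊛ y)[n] = Σ(m=0 to 1) x[m] · y[(n-m) mod 2]

Computing each output sample:
(x ⊛ y)[0] = -1
(x ⊛ y)[1] = 1

x ⊛ y = [-1, 1]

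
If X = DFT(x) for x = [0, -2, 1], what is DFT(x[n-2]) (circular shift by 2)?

Time shift by 2: X_shifted[k] = ω_3^(2k) · X[k]
Shifted x = [-2, 1, 0]

DFT(x[n-2]) = [-1, -2.5000-0.8660i, -2.5000+0.8660i]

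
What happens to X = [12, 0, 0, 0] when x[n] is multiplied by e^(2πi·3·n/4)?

Modulation property: DFT(ω_4^(-3n)·x[n]) = X[(k-3) mod 4], so circularly shift X by 3 positions.

X[k-3] = [0, 0, 0, 12]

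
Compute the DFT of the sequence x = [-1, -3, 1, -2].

X[k] = Σ(n=0 to 3) x[n] · ω_4^(nk)
where ω_4 = e^(-2πi/4)

Computing each X[k]:
X[0] = -5
X[1] = -2+1i
X[2] = 5
X[3] = -2-1i

X = [-5, -2+1i, 5, -2-1i]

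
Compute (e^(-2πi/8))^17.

Since ω_8^8 = 1, powers reduce modulo 8.
17 mod 8 = 1
So ω_8^17 = ω_8^1 = e^(-2πi·1/8)

ω_8^17 = ω_8^1 = 0.7071-0.7071i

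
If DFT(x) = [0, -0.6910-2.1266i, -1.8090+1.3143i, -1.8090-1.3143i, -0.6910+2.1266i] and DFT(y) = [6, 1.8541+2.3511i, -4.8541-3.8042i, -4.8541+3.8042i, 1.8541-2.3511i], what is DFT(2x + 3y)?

By linearity: DFT(2x + 3y) = 2·DFT(x) + 3·DFT(y)
= 2·[0, -0.6910-2.1266i, -1.8090+1.3143i, -1.8090-1.3143i, -0.6910+2.1266i] + 3·[6, 1.8541+2.3511i, -4.8541-3.8042i, -4.8541+3.8042i, 1.8541-2.3511i]

Computing element-wise:
Z[0] = 2·(0) + 3·(6) = 18
Z[1] = 2·(-0.6910-2.1266i) + 3·(1.8541+2.3511i) = 4.1803+2.8001i
Z[2] = 2·(-1.8090+1.3143i) + 3·(-4.8541-3.8042i) = -18.1803-8.7840i
Z[3] = 2·(-1.8090-1.3143i) + 3·(-4.8541+3.8042i) = -18.1803+8.7840i
Z[4] = 2·(-0.6910+2.1266i) + 3·(1.8541-2.3511i) = 4.1803-2.8001i

DFT(2x + 3y) = 2·X + 3·Y = [18, 4.1803+2.8001i, -18.1803-8.7840i, -18.1803+8.7840i, 4.1803-2.8001i]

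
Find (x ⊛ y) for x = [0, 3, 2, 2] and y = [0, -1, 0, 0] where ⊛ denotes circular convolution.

(x ⊛ y)[n] = Σ(m=0 to 3) x[m] · y[(n-m) mod 4]

Computing each output sample:
(x ⊛ y)[0] = -2
(x ⊛ y)[1] = 0
(x ⊛ y)[2] = -3
(x ⊛ y)[3] = -2

x ⊛ y = [-2, 0, -3, -2]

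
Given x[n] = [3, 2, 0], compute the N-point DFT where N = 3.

X[k] = Σ(n=0 to 2) x[n] · ω_3^(nk)
where ω_3 = e^(-2πi/3)

Computing each X[k]:
X[0] = 5
X[1] = 2.0000-1.7321i
X[2] = 2.0000+1.7321i

X = [5, 2.0000-1.7321i, 2.0000+1.7321i]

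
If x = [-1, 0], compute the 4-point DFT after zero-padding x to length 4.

Original 2-point DFT: [-1, -1]
Zero-padded 4-point DFT provides frequency interpolation.

DFT_4([x, 0, ...]) = [-1, -1, -1, -1]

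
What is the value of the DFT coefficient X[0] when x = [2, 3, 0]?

X[0] = Σ(n=0 to 2) x[n] · ω_3^0 = Σ x[n]
= (2) + (3) + (0)

X[0] = 5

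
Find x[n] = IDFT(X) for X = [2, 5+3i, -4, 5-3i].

x[n] = (1/4) Σ(k=0 to 3) X[k] · e^(2πikn/4)

Computing each x[n]:
x[0] = 2
x[1] = 0
x[2] = -3
x[3] = 3

x = [2, 0, -3, 3]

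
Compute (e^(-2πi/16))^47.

Since ω_16^16 = 1, powers reduce modulo 16.
47 mod 16 = 15
So ω_16^47 = ω_16^15 = e^(-2πi·15/16)

ω_16^47 = ω_16^15 = 0.9239+0.3827i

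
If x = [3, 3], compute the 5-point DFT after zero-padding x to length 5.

Original 2-point DFT: [6, 0]
Zero-padded 5-point DFT provides frequency interpolation.

DFT_5([x, 0, ...]) = [6, 3.9271-2.8532i, 0.5729-1.7634i, 0.5729+1.7634i, 3.9271+2.8532i]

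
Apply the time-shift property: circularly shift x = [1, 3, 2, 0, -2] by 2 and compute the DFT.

Time shift by 2: X_shifted[k] = ω_5^(2k) · X[k]
Shifted x = [0, -2, 1, 3, 2]

DFT(x[n-2]) = [4, -3.2361+4.9798i, 1.2361+0.4490i, 1.2361-0.4490i, -3.2361-4.9798i]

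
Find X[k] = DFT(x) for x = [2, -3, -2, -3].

X[k] = Σ(n=0 to 3) x[n] · ω_4^(nk)
where ω_4 = e^(-2πi/4)

Computing each X[k]:
X[0] = -6
X[1] = 4
X[2] = 6
X[3] = 4

X = [-6, 4, 6, 4]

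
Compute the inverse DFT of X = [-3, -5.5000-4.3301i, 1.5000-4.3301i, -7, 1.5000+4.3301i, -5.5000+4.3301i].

x[n] = (1/6) Σ(k=0 to 5) X[k] · e^(2πikn/6)

Computing each x[n]:
x[0] = -3
x[1] = 2
x[2] = -1
x[3] = 3
x[4] = -1
x[5] = -3

x = [-3, 2, -1, 3, -1, -3]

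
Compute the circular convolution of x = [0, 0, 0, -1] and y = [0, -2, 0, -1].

(x ⊛ y)[n] = Σ(m=0 to 3) x[m] · y[(n-m) mod 4]

Computing each output sample:
(x ⊛ y)[0] = 2
(x ⊛ y)[1] = 0
(x ⊛ y)[2] = 1
(x ⊛ y)[3] = 0

x ⊛ y = [2, 0, 1, 0]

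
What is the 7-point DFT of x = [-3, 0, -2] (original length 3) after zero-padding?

Original 3-point DFT: [-5, -2.0000-1.7321i, -2.0000+1.7321i]
Zero-padded 7-point DFT provides frequency interpolation.

DFT_7([x, 0, ...]) = [-5, -2.5550+1.9499i, -1.1981-0.8678i, -4.2470-1.5637i, -4.2470+1.5637i, -1.1981+0.8678i, -2.5550-1.9499i]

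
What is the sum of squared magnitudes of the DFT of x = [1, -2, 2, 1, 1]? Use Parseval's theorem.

Parseval: Σ|x[n]|² = (1/N)Σ|X[k]|², so Σ|X[k]|² = N·Σ|x[n]|² = 5·11.0000

Σ|X[k]|² = N·Σ|x[n]|² = 5·11.0000 = 55.0000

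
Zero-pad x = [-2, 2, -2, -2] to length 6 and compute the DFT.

Original 4-point DFT: [-4, -4i, -4, 4i]
Zero-padded 6-point DFT provides frequency interpolation.

DFT_6([x, 0, ...]) = [-4, 2, -4.0000-3.4641i, -4, -4.0000+3.4641i, 2]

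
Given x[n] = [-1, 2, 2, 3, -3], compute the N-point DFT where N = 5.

X[k] = Σ(n=0 to 4) x[n] · ω_5^(nk)
where ω_5 = e^(-2πi/5)

Computing each X[k]:
X[0] = 3
X[1] = -5.3541-4.1675i
X[2] = 1.3541-3.8900i
X[3] = 1.3541+3.8900i
X[4] = -5.3541+4.1675i

X = [3, -5.3541-4.1675i, 1.3541-3.8900i, 1.3541+3.8900i, -5.3541+4.1675i]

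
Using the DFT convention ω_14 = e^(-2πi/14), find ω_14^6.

ω_14^6 = e^(-2πi·6/14)
= cos(-2π·6/14) + i·sin(-2π·6/14)
= cos(-12π/14) + i·sin(-12π/14)

ω_14^6 = cos(-12π/14) + i·sin(-12π/14) = -0.9010-0.4339i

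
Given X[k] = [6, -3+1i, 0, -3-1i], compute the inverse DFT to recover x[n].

x[n] = (1/4) Σ(k=0 to 3) X[k] · e^(2πikn/4)

Computing each x[n]:
x[0] = 0
x[1] = 1
x[2] = 3
x[3] = 2

x = [0, 1, 3, 2]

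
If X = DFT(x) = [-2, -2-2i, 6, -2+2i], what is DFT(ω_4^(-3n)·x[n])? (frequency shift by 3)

Modulation property: DFT(ω_4^(-3n)·x[n]) = X[(k-3) mod 4], so circularly shift X by 3 positions.

X[k-3] = [-2-2i, 6, -2+2i, -2]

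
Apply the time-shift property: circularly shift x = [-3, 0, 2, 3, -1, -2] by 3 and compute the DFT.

Time shift by 3: X_shifted[k] = ω_6^(3k) · X[k]
Shifted x = [3, -1, -2, -3, 0, 2]

DFT(x[n-3]) = [-1, 7.5000+4.3301i, 0.5000+0.8660i, 3, 0.5000-0.8660i, 7.5000-4.3301i]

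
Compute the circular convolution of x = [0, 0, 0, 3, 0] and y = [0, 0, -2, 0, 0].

(x ⊛ y)[n] = Σ(m=0 to 4) x[m] · y[(n-m) mod 5]

Computing each output sample:
(x ⊛ y)[0] = -6
(x ⊛ y)[1] = 0
(x ⊛ y)[2] = 0
(x ⊛ y)[3] = 0
(x ⊛ y)[4] = 0

x ⊛ y = [-6, 0, 0, 0, 0]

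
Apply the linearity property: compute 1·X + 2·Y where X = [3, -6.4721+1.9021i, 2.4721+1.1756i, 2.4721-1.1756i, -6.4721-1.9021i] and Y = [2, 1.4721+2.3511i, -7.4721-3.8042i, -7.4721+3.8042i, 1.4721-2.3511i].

By linearity: DFT(1x + 2y) = 1·DFT(x) + 2·DFT(y)
= 1·[3, -6.4721+1.9021i, 2.4721+1.1756i, 2.4721-1.1756i, -6.4721-1.9021i] + 2·[2, 1.4721+2.3511i, -7.4721-3.8042i, -7.4721+3.8042i, 1.4721-2.3511i]

Computing element-wise:
Z[0] = 1·(3) + 2·(2) = 7
Z[1] = 1·(-6.4721+1.9021i) + 2·(1.4721+2.3511i) = -3.5279+6.6043i
Z[2] = 1·(2.4721+1.1756i) + 2·(-7.4721-3.8042i) = -12.4721-6.4328i
Z[3] = 1·(2.4721-1.1756i) + 2·(-7.4721+3.8042i) = -12.4721+6.4328i
Z[4] = 1·(-6.4721-1.9021i) + 2·(1.4721-2.3511i) = -3.5279-6.6043i

DFT(1x + 2y) = 1·X + 2·Y = [7, -3.5279+6.6043i, -12.4721-6.4328i, -12.4721+6.4328i, -3.5279-6.6043i]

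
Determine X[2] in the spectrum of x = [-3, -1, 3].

X[2] = Σ(n=0 to 2) x[n] · ω_3^(2n) where ω_3 = e^(-2πi/3)
= (-3)·ω_3^0 + (-1)·ω_3^2 + (3)·ω_3^4

X[2] = -4.0000-3.4641i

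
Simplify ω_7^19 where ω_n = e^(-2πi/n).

Since ω_7^7 = 1, powers reduce modulo 7.
19 mod 7 = 5
So ω_7^19 = ω_7^5 = e^(-2πi·5/7)

ω_7^19 = ω_7^5 = -0.2225+0.9749i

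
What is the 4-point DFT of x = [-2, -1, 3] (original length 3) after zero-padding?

Original 3-point DFT: [0, -3.0000+3.4641i, -3.0000-3.4641i]
Zero-padded 4-point DFT provides frequency interpolation.

DFT_4([x, 0, ...]) = [0, -5+1i, 2, -5-1i]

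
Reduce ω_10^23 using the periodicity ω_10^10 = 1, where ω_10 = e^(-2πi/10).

Since ω_10^10 = 1, powers reduce modulo 10.
23 mod 10 = 3
So ω_10^23 = ω_10^3 = e^(-2πi·3/10)

ω_10^23 = ω_10^3 = -0.3090-0.9511i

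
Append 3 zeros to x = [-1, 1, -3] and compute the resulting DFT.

Original 3-point DFT: [-3, -3.4641i, 3.4641i]
Zero-padded 6-point DFT provides frequency interpolation.

DFT_6([x, 0, ...]) = [-3, 1.0000+1.7321i, -3.4641i, -5, 3.4641i, 1.0000-1.7321i]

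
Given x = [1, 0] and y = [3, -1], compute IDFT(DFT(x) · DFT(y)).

(x ⊛ y)[n] = Σ(m=0 to 1) x[m] · y[(n-m) mod 2]

Computing each output sample:
(x ⊛ y)[0] = 3
(x ⊛ y)[1] = -1

x ⊛ y = [3, -1]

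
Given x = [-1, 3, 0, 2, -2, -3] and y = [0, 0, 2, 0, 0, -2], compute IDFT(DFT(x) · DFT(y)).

(x ⊛ y)[n] = Σ(m=0 to 5) x[m] · y[(n-m) mod 6]

Computing each output sample:
(x ⊛ y)[0] = -10
(x ⊛ y)[1] = -6
(x ⊛ y)[2] = -6
(x ⊛ y)[3] = 10
(x ⊛ y)[4] = 6
(x ⊛ y)[5] = 6

x ⊛ y = [-10, -6, -6, 10, 6, 6]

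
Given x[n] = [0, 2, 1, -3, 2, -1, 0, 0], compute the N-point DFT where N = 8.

X[k] = Σ(n=0 to 7) x[n] · ω_8^(nk)
where ω_8 = e^(-2πi/8)

Computing each X[k]:
X[0] = 1
X[1] = 2.2426-1.0000i
X[2] = 1-4i
X[3] = -6.2426+1.0000i
X[4] = 5
X[5] = -6.2426-1.0000i
X[6] = 1+4i
X[7] = 2.2426+1.0000i

X = [1, 2.2426-1.0000i, 1-4i, -6.2426+1.0000i, 5, -6.2426-1.0000i, 1+4i, 2.2426+1.0000i]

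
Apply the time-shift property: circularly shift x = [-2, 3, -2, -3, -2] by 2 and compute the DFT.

Time shift by 2: X_shifted[k] = ω_5^(2k) · X[k]
Shifted x = [-3, -2, -2, 3, -2]

DFT(x[n-2]) = [-6, -5.0451+2.9389i, 0.5451-4.7553i, 0.5451+4.7553i, -5.0451-2.9389i]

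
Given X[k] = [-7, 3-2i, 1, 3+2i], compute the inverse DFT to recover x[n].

x[n] = (1/4) Σ(k=0 to 3) X[k] · e^(2πikn/4)

Computing each x[n]:
x[0] = 0
x[1] = -1
x[2] = -3
x[3] = -3

x = [0, -1, -3, -3]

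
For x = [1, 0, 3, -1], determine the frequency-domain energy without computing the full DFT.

Parseval: Σ|x[n]|² = (1/N)Σ|X[k]|², so Σ|X[k]|² = N·Σ|x[n]|² = 4·11.0000

Σ|X[k]|² = N·Σ|x[n]|² = 4·11.0000 = 44.0000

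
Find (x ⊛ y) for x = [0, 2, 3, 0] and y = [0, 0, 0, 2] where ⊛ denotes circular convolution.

(x ⊛ y)[n] = Σ(m=0 to 3) x[m] · y[(n-m) mod 4]

Computing each output sample:
(x ⊛ y)[0] = 4
(x ⊛ y)[1] = 6
(x ⊛ y)[2] = 0
(x ⊛ y)[3] = 0

x ⊛ y = [4, 6, 0, 0]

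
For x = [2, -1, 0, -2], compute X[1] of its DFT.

X[1] = Σ(n=0 to 3) x[n] · ω_4^(1n) where ω_4 = e^(-2πi/4)
= (2)·ω_4^0 + (-1)·ω_4^1 + (0)·ω_4^2 + (-2)·ω_4^3

X[1] = 2-1i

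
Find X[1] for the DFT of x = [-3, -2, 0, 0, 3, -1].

X[1] = Σ(n=0 to 5) x[n] · ω_6^(1n) where ω_6 = e^(-2πi/6)
= (-3)·ω_6^0 + (-2)·ω_6^1 + (0)·ω_6^2 + (0)·ω_6^3 + (3)·ω_6^4 + (-1)·ω_6^5

X[1] = -6.0000+3.4641i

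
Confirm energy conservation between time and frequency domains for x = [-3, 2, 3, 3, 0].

Time domain:
Σ|x[n]|² = |-3|² + |2|² + |3|² + |3|² + |0|² = 31.0000

Frequency domain:
(1/5)Σ|X[k]|² = (1/5)(|5|² + |-7.2361-1.9021i|² + |-2.7639-1.1756i|² + |-2.7639+1.1756i|² + |-7.2361+1.9021i|²) = (1/5)·155.0000 = 31.0000

Both sides agree, confirming Parseval's theorem.

Σ|x[n]|² = (1/N)Σ|X[k]|² = 31.0000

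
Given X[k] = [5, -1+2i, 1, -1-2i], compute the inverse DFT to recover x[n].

x[n] = (1/4) Σ(k=0 to 3) X[k] · e^(2πikn/4)

Computing each x[n]:
x[0] = 1
x[1] = 0
x[2] = 2
x[3] = 2

x = [1, 0, 2, 2]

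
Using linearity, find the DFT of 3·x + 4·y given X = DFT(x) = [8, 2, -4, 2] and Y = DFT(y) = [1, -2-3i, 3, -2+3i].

By linearity: DFT(3x + 4y) = 3·DFT(x) + 4·DFT(y)
= 3·[8, 2, -4, 2] + 4·[1, -2-3i, 3, -2+3i]

Computing element-wise:
Z[0] = 3·(8) + 4·(1) = 28
Z[1] = 3·(2) + 4·(-2-3i) = -2-12i
Z[2] = 3·(-4) + 4·(3) = 0
Z[3] = 3·(2) + 4·(-2+3i) = -2+12i

DFT(3x + 4y) = 3·X + 4·Y = [28, -2-12i, 0, -2+12i]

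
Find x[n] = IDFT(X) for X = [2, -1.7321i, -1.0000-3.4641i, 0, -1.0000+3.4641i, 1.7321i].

x[n] = (1/6) Σ(k=0 to 5) X[k] · e^(2πikn/6)

Computing each x[n]:
x[0] = 0
x[1] = 2
x[2] = 0
x[3] = 0
x[4] = 1
x[5] = -1

x = [0, 2, 0, 0, 1, -1]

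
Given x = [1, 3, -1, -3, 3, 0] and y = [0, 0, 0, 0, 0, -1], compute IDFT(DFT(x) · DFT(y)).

(x ⊛ y)[n] = Σ(m=0 to 5) x[m] · y[(n-m) mod 6]

Computing each output sample:
(x ⊛ y)[0] = -3
(x ⊛ y)[1] = 1
(x ⊛ y)[2] = 3
(x ⊛ y)[3] = -3
(x ⊛ y)[4] = 0
(x ⊛ y)[5] = -1

x ⊛ y = [-3, 1, 3, -3, 0, -1]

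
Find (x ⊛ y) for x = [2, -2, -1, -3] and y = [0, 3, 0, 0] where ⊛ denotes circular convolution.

(x ⊛ y)[n] = Σ(m=0 to 3) x[m] · y[(n-m) mod 4]

Computing each output sample:
(x ⊛ y)[0] = -9
(x ⊛ y)[1] = 6
(x ⊛ y)[2] = -6
(x ⊛ y)[3] = -3

x ⊛ y = [-9, 6, -6, -3]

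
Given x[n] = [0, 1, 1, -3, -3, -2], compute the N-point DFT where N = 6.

X[k] = Σ(n=0 to 5) x[n] · ω_6^(nk)
where ω_6 = e^(-2πi/6)

Computing each X[k]:
X[0] = -6
X[1] = 3.5000-6.0622i
X[2] = -1.5000+0.8660i
X[3] = 2
X[4] = -1.5000-0.8660i
X[5] = 3.5000+6.0622i

X = [-6, 3.5000-6.0622i, -1.5000+0.8660i, 2, -1.5000-0.8660i, 3.5000+6.0622i]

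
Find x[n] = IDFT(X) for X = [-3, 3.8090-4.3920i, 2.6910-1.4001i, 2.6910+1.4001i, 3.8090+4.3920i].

x[n] = (1/5) Σ(k=0 to 4) X[k] · e^(2πikn/5)

Computing each x[n]:
x[0] = 2
x[1] = 1
x[2] = -1
x[3] = -2
x[4] = -3

x = [2, 1, -1, -2, -3]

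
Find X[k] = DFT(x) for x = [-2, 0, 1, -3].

X[k] = Σ(n=0 to 3) x[n] · ω_4^(nk)
where ω_4 = e^(-2πi/4)

Computing each X[k]:
X[0] = -4
X[1] = -3-3i
X[2] = 2
X[3] = -3+3i

X = [-4, -3-3i, 2, -3+3i]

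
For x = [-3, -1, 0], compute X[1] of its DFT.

X[1] = Σ(n=0 to 2) x[n] · ω_3^(1n) where ω_3 = e^(-2πi/3)
= (-3)·ω_3^0 + (-1)·ω_3^1 + (0)·ω_3^2

X[1] = -2.5000+0.8660i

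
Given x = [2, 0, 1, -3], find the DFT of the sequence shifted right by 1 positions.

Time shift by 1: X_shifted[k] = ω_4^(1k) · X[k]
Shifted x = [-3, 2, 0, 1]

DFT(x[n-1]) = [0, -3-1i, -6, -3+1i]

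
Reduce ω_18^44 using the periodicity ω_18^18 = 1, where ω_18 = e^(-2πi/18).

Since ω_18^18 = 1, powers reduce modulo 18.
44 mod 18 = 8
So ω_18^44 = ω_18^8 = e^(-2πi·8/18)

ω_18^44 = ω_18^8 = -0.9397-0.3420i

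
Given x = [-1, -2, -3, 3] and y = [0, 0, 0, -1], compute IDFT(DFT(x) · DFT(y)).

(x ⊛ y)[n] = Σ(m=0 to 3) x[m] · y[(n-m) mod 4]

Computing each output sample:
(x ⊛ y)[0] = 2
(x ⊛ y)[1] = 3
(x ⊛ y)[2] = -3
(x ⊛ y)[3] = 1

x ⊛ y = [2, 3, -3, 1]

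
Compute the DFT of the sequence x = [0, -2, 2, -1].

X[k] = Σ(n=0 to 3) x[n] · ω_4^(nk)
where ω_4 = e^(-2πi/4)

Computing each X[k]:
X[0] = -1
X[1] = -2+1i
X[2] = 5
X[3] = -2-1i

X = [-1, -2+1i, 5, -2-1i]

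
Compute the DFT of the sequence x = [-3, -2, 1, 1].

X[k] = Σ(n=0 to 3) x[n] · ω_4^(nk)
where ω_4 = e^(-2πi/4)

Computing each X[k]:
X[0] = -3
X[1] = -4+3i
X[2] = -1
X[3] = -4-3i

X = [-3, -4+3i, -1, -4-3i]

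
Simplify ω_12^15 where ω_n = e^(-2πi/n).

Since ω_12^12 = 1, powers reduce modulo 12.
15 mod 12 = 3
So ω_12^15 = ω_12^3 = e^(-2πi·3/12)

ω_12^15 = ω_12^3 = -1i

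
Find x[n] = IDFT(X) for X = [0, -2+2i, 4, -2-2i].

x[n] = (1/4) Σ(k=0 to 3) X[k] · e^(2πikn/4)

Computing each x[n]:
x[0] = 0
x[1] = -2
x[2] = 2
x[3] = 0

x = [0, -2, 2, 0]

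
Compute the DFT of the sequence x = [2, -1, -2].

X[k] = Σ(n=0 to 2) x[n] · ω_3^(nk)
where ω_3 = e^(-2πi/3)

Computing each X[k]:
X[0] = -1
X[1] = 3.5000-0.8660i
X[2] = 3.5000+0.8660i

X = [-1, 3.5000-0.8660i, 3.5000+0.8660i]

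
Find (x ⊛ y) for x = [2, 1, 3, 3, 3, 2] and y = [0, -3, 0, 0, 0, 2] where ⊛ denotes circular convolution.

(x ⊛ y)[n] = Σ(m=0 to 5) x[m] · y[(n-m) mod 6]

Computing each output sample:
(x ⊛ y)[0] = -4
(x ⊛ y)[1] = 0
(x ⊛ y)[2] = 3
(x ⊛ y)[3] = -3
(x ⊛ y)[4] = -5
(x ⊛ y)[5] = -5

x ⊛ y = [-4, 0, 3, -3, -5, -5]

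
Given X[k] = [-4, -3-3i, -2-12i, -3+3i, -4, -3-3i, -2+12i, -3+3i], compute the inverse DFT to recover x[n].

x[n] = (1/8) Σ(k=0 to 7) X[k] · e^(2πikn/8)

Computing each x[n]:
x[0] = -3
x[1] = 3
x[2] = 1
x[3] = -3
x[4] = 0
x[5] = 3
x[6] = -2
x[7] = -3

x = [-3, 3, 1, -3, 0, 3, -2, -3]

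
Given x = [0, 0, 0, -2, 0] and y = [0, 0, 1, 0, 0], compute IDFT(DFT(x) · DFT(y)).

(x ⊛ y)[n] = Σ(m=0 to 4) x[m] · y[(n-m) mod 5]

Computing each output sample:
(x ⊛ y)[0] = -2
(x ⊛ y)[1] = 0
(x ⊛ y)[2] = 0
(x ⊛ y)[3] = 0
(x ⊛ y)[4] = 0

x ⊛ y = [-2, 0, 0, 0, 0]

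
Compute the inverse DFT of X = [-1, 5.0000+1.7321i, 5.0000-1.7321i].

x[n] = (1/3) Σ(k=0 to 2) X[k] · e^(2πikn/3)

Computing each x[n]:
x[0] = 3
x[1] = -3
x[2] = -1

x = [3, -3, -1]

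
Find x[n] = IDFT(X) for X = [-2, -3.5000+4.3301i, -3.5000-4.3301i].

x[n] = (1/3) Σ(k=0 to 2) X[k] · e^(2πikn/3)

Computing each x[n]:
x[0] = -3
x[1] = -2
x[2] = 3

x = [-3, -2, 3]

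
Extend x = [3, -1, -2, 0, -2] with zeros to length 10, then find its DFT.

Original 5-point DFT: [-2, 3.6910+0.2245i, 4.8090-2.4899i, 4.8090+2.4899i, 3.6910-0.2245i]
Zero-padded 10-point DFT provides frequency interpolation.

DFT_10([x, 0, ...]) = [-2, 3.1910+3.6655i, 3.6910+0.2245i, 4.3090+1.6776i, 4.8090-2.4899i, 0, 4.8090+2.4899i, 4.3090-1.6776i, 3.6910-0.2245i, 3.1910-3.6655i]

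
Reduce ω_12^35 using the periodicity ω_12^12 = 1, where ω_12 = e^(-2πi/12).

Since ω_12^12 = 1, powers reduce modulo 12.
35 mod 12 = 11
So ω_12^35 = ω_12^11 = e^(-2πi·11/12)

ω_12^35 = ω_12^11 = 0.8660+0.5000i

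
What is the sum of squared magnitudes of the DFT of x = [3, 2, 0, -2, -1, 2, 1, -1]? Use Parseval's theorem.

Parseval: Σ|x[n]|² = (1/N)Σ|X[k]|², so Σ|X[k]|² = N·Σ|x[n]|² = 8·24.0000

Σ|X[k]|² = N·Σ|x[n]|² = 8·24.0000 = 192.0000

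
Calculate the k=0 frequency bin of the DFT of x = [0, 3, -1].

X[0] = Σ(n=0 to 2) x[n] · ω_3^0 = Σ x[n]
= (0) + (3) + (-1)

X[0] = 2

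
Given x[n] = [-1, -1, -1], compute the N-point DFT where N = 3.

X[k] = Σ(n=0 to 2) x[n] · ω_3^(nk)
where ω_3 = e^(-2πi/3)

Computing each X[k]:
X[0] = -3
X[1] = 0
X[2] = 0

X = [-3, 0, 0]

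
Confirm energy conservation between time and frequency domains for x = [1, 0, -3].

Time domain:
Σ|x[n]|² = |1|² + |0|² + |-3|² = 10.0000

Frequency domain:
(1/3)Σ|X[k]|² = (1/3)(|-2|² + |2.5000-2.5981i|² + |2.5000+2.5981i|²) = (1/3)·30.0000 = 10.0000

Both sides agree, confirming Parseval's theorem.

Σ|x[n]|² = (1/N)Σ|X[k]|² = 10.0000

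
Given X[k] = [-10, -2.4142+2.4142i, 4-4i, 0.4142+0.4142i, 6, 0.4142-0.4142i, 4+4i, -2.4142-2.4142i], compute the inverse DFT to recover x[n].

x[n] = (1/8) Σ(k=0 to 7) X[k] · e^(2πikn/8)

Computing each x[n]:
x[0] = 0
x[1] = -2
x[2] = -2
x[3] = -3
x[4] = 1
x[5] = 0
x[6] = -1
x[7] = -3

x = [0, -2, -2, -3, 1, 0, -1, -3]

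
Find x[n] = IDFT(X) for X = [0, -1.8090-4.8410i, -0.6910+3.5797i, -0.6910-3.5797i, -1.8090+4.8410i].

x[n] = (1/5) Σ(k=0 to 4) X[k] · e^(2πikn/5)

Computing each x[n]:
x[0] = -1
x[1] = 1
x[2] = 3
x[3] = -2
x[4] = -1

x = [-1, 1, 3, -2, -1]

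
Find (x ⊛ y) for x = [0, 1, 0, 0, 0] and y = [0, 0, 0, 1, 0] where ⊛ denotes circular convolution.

(x ⊛ y)[n] = Σ(m=0 to 4) x[m] · y[(n-m) mod 5]

Computing each output sample:
(x ⊛ y)[0] = 0
(x ⊛ y)[1] = 0
(x ⊛ y)[2] = 0
(x ⊛ y)[3] = 0
(x ⊛ y)[4] = 1

x ⊛ y = [0, 0, 0, 0, 1]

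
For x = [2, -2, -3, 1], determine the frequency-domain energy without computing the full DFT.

Parseval: Σ|x[n]|² = (1/N)Σ|X[k]|², so Σ|X[k]|² = N·Σ|x[n]|² = 4·18.0000

Σ|X[k]|² = N·Σ|x[n]|² = 4·18.0000 = 72.0000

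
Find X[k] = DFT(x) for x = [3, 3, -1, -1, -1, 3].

X[k] = Σ(n=0 to 5) x[n] · ω_6^(nk)
where ω_6 = e^(-2πi/6)

Computing each X[k]:
X[0] = 6
X[1] = 8
X[2] = 0
X[3] = -4
X[4] = 0
X[5] = 8

X = [6, 8, 0, -4, 0, 8]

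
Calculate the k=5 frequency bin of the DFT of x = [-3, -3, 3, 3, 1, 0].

X[5] = Σ(n=0 to 5) x[n] · ω_6^(5n) where ω_6 = e^(-2πi/6)
= (-3)·ω_6^0 + (-3)·ω_6^5 + (3)·ω_6^10 + (3)·ω_6^15 + (1)·ω_6^20 + (0)·ω_6^25

X[5] = -9.5000-0.8660i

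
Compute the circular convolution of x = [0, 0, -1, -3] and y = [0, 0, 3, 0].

(x ⊛ y)[n] = Σ(m=0 to 3) x[m] · y[(n-m) mod 4]

Computing each output sample:
(x ⊛ y)[0] = -3
(x ⊛ y)[1] = -9
(x ⊛ y)[2] = 0
(x ⊛ y)[3] = 0

x ⊛ y = [-3, -9, 0, 0]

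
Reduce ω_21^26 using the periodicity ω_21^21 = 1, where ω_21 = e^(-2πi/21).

Since ω_21^21 = 1, powers reduce modulo 21.
26 mod 21 = 5
So ω_21^26 = ω_21^5 = e^(-2πi·5/21)

ω_21^26 = ω_21^5 = 0.0747-0.9972i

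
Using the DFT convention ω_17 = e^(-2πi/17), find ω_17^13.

ω_17^13 = e^(-2πi·13/17)
= cos(-2π·13/17) + i·sin(-2π·13/17)
= cos(-26π/17) + i·sin(-26π/17)

ω_17^13 = cos(-26π/17) + i·sin(-26π/17) = 0.0923+0.9957i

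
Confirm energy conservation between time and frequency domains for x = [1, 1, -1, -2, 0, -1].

Time domain:
Σ|x[n]|² = |1|² + |1|² + |-1|² + |-2|² + |0|² + |-1|² = 8.0000

Frequency domain:
(1/6)Σ|X[k]|² = (1/6)(|-2|² + |3.5000-0.8660i|² + |-0.5000-2.5981i|² + |2|² + |-0.5000+2.5981i|² + |3.5000+0.8660i|²) = (1/6)·48.0000 = 8.0000

Both sides agree, confirming Parseval's theorem.

Σ|x[n]|² = (1/N)Σ|X[k]|² = 8.0000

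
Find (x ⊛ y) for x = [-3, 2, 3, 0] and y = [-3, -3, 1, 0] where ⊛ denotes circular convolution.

(x ⊛ y)[n] = Σ(m=0 to 3) x[m] · y[(n-m) mod 4]

Computing each output sample:
(x ⊛ y)[0] = 12
(x ⊛ y)[1] = 3
(x ⊛ y)[2] = -18
(x ⊛ y)[3] = -7

x ⊛ y = [12, 3, -18, -7]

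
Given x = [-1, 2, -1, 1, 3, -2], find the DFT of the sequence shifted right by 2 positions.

Time shift by 2: X_shifted[k] = ω_6^(2k) · X[k]
Shifted x = [3, -2, -1, 2, -1, 1]

DFT(x[n-2]) = [2, 1.5000+2.5981i, 6.5000+2.5981i, 0, 6.5000-2.5981i, 1.5000-2.5981i]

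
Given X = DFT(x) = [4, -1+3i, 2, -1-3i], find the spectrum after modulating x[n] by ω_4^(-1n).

Modulation property: DFT(ω_4^(-1n)·x[n]) = X[(k-1) mod 4], so circularly shift X by 1 positions.

X[k-1] = [-1-3i, 4, -1+3i, 2]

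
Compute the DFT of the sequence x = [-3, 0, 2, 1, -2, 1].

X[k] = Σ(n=0 to 5) x[n] · ω_6^(nk)
where ω_6 = e^(-2πi/6)

Computing each X[k]:
X[0] = -1
X[1] = -3.5000-2.5981i
X[2] = -2.5000+4.3301i
X[3] = -5
X[4] = -2.5000-4.3301i
X[5] = -3.5000+2.5981i

X = [-1, -3.5000-2.5981i, -2.5000+4.3301i, -5, -2.5000-4.3301i, -3.5000+2.5981i]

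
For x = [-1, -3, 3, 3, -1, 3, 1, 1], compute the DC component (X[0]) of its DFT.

X[0] = Σ(n=0 to 7) x[n] · ω_8^0 = Σ x[n]
= (-1) + (-3) + (3) + (3) + (-1) + (3) + (1) + (1)

X[0] = 6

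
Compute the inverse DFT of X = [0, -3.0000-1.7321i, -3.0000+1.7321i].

x[n] = (1/3) Σ(k=0 to 2) X[k] · e^(2πikn/3)

Computing each x[n]:
x[0] = -2
x[1] = 2
x[2] = 0

x = [-2, 2, 0]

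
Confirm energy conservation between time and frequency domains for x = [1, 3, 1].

Time domain:
Σ|x[n]|² = |1|² + |3|² + |1|² = 11.0000

Frequency domain:
(1/3)Σ|X[k]|² = (1/3)(|5|² + |-1.0000-1.7321i|² + |-1.0000+1.7321i|²) = (1/3)·33.0000 = 11.0000

Both sides agree, confirming Parseval's theorem.

Σ|x[n]|² = (1/N)Σ|X[k]|² = 11.0000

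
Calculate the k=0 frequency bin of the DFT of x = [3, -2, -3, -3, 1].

X[0] = Σ(n=0 to 4) x[n] · ω_5^0 = Σ x[n]
= (3) + (-2) + (-3) + (-3) + (1)

X[0] = -4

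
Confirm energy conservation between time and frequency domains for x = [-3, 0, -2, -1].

Time domain:
Σ|x[n]|² = |-3|² + |0|² + |-2|² + |-1|² = 14.0000

Frequency domain:
(1/4)Σ|X[k]|² = (1/4)(|-6|² + |-1-1i|² + |-4|² + |-1+1i|²) = (1/4)·56.0000 = 14.0000

Both sides agree, confirming Parseval's theorem.

Σ|x[n]|² = (1/N)Σ|X[k]|² = 14.0000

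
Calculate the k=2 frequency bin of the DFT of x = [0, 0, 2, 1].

X[2] = Σ(n=0 to 3) x[n] · ω_4^(2n) where ω_4 = e^(-2πi/4)
= (0)·ω_4^0 + (0)·ω_4^2 + (2)·ω_4^4 + (1)·ω_4^6

X[2] = 1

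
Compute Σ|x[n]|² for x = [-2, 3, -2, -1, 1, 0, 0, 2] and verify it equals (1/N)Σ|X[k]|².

Time domain:
Σ|x[n]|² = |-2|² + |3|² + |-2|² + |-1|² + |1|² + |0|² + |0|² + |2|² = 23.0000

Frequency domain:
(1/8)Σ|X[k]|² = (1/8)(|1|² + |1.2426+2.0000i|² + |1-2i|² + |-7.2426-2.0000i|² + |-7|² + |-7.2426+2.0000i|² + |1+2i|² + |1.2426-2.0000i|²) = (1/8)·184.0000 = 23.0000

Both sides agree, confirming Parseval's theorem.

Σ|x[n]|² = (1/N)Σ|X[k]|² = 23.0000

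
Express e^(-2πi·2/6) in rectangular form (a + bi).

ω_6^2 = e^(-2πi·2/6)
= cos(-2π·2/6) + i·sin(-2π·2/6)
= cos(-4π/6) + i·sin(-4π/6)

ω_6^2 = cos(-4π/6) + i·sin(-4π/6) = -0.5000-0.8660i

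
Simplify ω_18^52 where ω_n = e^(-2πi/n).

Since ω_18^18 = 1, powers reduce modulo 18.
52 mod 18 = 16
So ω_18^52 = ω_18^16 = e^(-2πi·16/18)

ω_18^52 = ω_18^16 = 0.7660+0.6428i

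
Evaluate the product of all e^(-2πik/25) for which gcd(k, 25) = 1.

The primitive 25th roots of unity are ω_25^k for k coprime to 25: k ∈ {1, 2, 3, 4, 6, 7, 8, 9, 11, 12, 13, 14, 16, 17, 18, 19, 21, 22, 23, 24}
Their product equals the constant term of the cyclotomic polynomial Φ_25(x) up to sign.
For n ≥ 3, the product of all primitive nth roots of unity is 1. (For n=1 it is 1; for n=2 it is -1.)

1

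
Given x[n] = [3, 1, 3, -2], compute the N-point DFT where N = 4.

X[k] = Σ(n=0 to 3) x[n] · ω_4^(nk)
where ω_4 = e^(-2πi/4)

Computing each X[k]:
X[0] = 5
X[1] = -3i
X[2] = 7
X[3] = 3i

X = [5, -3i, 7, 3i]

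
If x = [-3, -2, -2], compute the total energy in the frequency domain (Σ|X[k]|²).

Parseval: Σ|x[n]|² = (1/N)Σ|X[k]|², so Σ|X[k]|² = N·Σ|x[n]|² = 3·17.0000

Σ|X[k]|² = N·Σ|x[n]|² = 3·17.0000 = 51.0000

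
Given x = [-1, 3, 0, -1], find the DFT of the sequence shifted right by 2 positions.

Time shift by 2: X_shifted[k] = ω_4^(2k) · X[k]
Shifted x = [0, -1, -1, 3]

DFT(x[n-2]) = [1, 1+4i, -3, 1-4i]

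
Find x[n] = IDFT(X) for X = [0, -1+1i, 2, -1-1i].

x[n] = (1/4) Σ(k=0 to 3) X[k] · e^(2πikn/4)

Computing each x[n]:
x[0] = 0
x[1] = -1
x[2] = 1
x[3] = 0

x = [0, -1, 1, 0]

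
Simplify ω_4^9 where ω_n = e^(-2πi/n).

Since ω_4^4 = 1, powers reduce modulo 4.
9 mod 4 = 1
So ω_4^9 = ω_4^1 = e^(-2πi·1/4)

ω_4^9 = ω_4^1 = -1i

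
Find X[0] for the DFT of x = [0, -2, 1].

X[0] = Σ(n=0 to 2) x[n] · ω_3^0 = Σ x[n]
= (0) + (-2) + (1)

X[0] = -1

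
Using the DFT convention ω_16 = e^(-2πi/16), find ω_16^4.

ω_16^4 = e^(-2πi·4/16)
= cos(-2π·4/16) + i·sin(-2π·4/16)
= cos(-8π/16) + i·sin(-8π/16)

ω_16^4 = cos(-8π/16) + i·sin(-8π/16) = -1i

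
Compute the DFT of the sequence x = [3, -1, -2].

X[k] = Σ(n=0 to 2) x[n] · ω_3^(nk)
where ω_3 = e^(-2πi/3)

Computing each X[k]:
X[0] = 0
X[1] = 4.5000-0.8660i
X[2] = 4.5000+0.8660i

X = [0, 4.5000-0.8660i, 4.5000+0.8660i]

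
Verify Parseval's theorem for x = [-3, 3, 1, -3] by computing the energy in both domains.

Time domain:
Σ|x[n]|² = |-3|² + |3|² + |1|² + |-3|² = 28.0000

Frequency domain:
(1/4)Σ|X[k]|² = (1/4)(|-2|² + |-4-6i|² + |-2|² + |-4+6i|²) = (1/4)·112.0000 = 28.0000

Both sides agree, confirming Parseval's theorem.

Σ|x[n]|² = (1/N)Σ|X[k]|² = 28.0000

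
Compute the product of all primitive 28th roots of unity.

The primitive 28th roots of unity are ω_28^k for k coprime to 28: k ∈ {1, 3, 5, 9, 11, 13, 15, 17, 19, 23, 25, 27}
Their product equals the constant term of the cyclotomic polynomial Φ_28(x) up to sign.
For n ≥ 3, the product of all primitive nth roots of unity is 1. (For n=1 it is 1; for n=2 it is -1.)

1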